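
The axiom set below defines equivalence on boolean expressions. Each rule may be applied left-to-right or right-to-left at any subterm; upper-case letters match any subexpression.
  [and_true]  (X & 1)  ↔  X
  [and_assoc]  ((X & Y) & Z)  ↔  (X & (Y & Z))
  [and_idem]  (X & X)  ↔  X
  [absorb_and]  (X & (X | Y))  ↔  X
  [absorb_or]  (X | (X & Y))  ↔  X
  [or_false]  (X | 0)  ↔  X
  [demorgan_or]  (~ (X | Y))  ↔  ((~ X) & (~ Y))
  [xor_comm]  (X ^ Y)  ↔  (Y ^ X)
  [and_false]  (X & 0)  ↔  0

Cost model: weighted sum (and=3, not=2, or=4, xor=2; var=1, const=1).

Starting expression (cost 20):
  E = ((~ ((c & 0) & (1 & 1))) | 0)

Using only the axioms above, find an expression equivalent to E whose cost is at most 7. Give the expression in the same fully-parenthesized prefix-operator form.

(~ (c & 0))   [cost 7]

step 1: and_true (→) rewrites (1 & 1) into 1, now ((~ ((c & 0) & 1)) | 0)
step 2: and_true (→) rewrites ((c & 0) & 1) into (c & 0), now ((~ (c & 0)) | 0)
step 3: or_false (→) rewrites ((~ (c & 0)) | 0) into (~ (c & 0)), reaching cost 7 (bound 7)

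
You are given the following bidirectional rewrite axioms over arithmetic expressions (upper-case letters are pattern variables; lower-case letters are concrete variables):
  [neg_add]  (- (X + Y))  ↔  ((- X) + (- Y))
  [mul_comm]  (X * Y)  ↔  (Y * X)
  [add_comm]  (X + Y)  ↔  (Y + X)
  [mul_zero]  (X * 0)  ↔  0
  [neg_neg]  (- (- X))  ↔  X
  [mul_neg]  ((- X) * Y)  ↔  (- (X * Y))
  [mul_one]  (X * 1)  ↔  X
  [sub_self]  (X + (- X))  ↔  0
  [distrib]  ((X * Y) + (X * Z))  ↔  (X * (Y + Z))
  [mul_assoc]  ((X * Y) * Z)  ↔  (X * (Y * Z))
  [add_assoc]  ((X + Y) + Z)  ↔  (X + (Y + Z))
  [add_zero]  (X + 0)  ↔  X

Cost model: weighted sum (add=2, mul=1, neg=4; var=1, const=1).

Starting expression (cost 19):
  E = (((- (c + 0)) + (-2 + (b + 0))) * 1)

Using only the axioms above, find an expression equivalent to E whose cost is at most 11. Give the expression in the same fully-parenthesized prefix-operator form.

(1) (c + 0)  =[add_zero →]=  c    ⊢ (((- c) + (-2 + (b + 0))) * 1)
(2) (b + 0)  =[add_zero →]=  b    ⊢ (((- c) + (-2 + b)) * 1)
(3) (((- c) + (-2 + b)) * 1)  =[mul_one →]=  ((- c) + (-2 + b))    ⊢ cost 11, within 11

((- c) + (-2 + b))   [cost 11]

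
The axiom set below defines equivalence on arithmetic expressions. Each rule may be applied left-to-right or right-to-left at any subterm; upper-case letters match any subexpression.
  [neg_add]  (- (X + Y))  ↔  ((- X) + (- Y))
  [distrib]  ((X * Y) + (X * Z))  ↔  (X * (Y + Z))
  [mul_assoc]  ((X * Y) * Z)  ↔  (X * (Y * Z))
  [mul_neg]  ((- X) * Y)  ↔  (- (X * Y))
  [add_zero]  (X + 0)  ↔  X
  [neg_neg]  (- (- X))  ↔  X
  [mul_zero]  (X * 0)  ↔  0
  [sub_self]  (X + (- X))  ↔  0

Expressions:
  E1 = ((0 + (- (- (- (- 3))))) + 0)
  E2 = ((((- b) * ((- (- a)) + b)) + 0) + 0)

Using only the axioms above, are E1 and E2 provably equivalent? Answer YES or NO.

All listed rules preserve value, hence provable equivalence implies equal values everywhere; look for a separating assignment.
a=0, b=0 gives E1 ↦ 3, E2 ↦ 0; values differ ⇒ not provably equivalent.

NO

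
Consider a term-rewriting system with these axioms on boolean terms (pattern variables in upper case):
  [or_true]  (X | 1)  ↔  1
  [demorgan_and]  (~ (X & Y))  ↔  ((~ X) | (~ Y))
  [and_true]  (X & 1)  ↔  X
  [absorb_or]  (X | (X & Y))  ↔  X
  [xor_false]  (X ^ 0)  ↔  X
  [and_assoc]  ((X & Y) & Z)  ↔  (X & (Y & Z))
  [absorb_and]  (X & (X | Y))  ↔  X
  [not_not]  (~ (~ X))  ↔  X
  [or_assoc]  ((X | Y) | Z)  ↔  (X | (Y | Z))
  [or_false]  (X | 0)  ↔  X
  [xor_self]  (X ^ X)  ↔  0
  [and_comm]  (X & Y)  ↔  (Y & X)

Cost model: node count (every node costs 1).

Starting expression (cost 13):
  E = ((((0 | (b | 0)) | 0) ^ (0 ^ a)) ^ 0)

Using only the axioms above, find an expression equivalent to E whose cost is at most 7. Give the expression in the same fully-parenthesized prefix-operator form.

(1) ((0 | (b | 0)) | 0)  =[or_false →]=  (0 | (b | 0))    ⊢ (((0 | (b | 0)) ^ (0 ^ a)) ^ 0)
(2) (b | 0)  =[or_false →]=  b    ⊢ (((0 | b) ^ (0 ^ a)) ^ 0)
(3) (((0 | b) ^ (0 ^ a)) ^ 0)  =[xor_false →]=  ((0 | b) ^ (0 ^ a))    ⊢ cost 7, within 7

((0 | b) ^ (0 ^ a))   [cost 7]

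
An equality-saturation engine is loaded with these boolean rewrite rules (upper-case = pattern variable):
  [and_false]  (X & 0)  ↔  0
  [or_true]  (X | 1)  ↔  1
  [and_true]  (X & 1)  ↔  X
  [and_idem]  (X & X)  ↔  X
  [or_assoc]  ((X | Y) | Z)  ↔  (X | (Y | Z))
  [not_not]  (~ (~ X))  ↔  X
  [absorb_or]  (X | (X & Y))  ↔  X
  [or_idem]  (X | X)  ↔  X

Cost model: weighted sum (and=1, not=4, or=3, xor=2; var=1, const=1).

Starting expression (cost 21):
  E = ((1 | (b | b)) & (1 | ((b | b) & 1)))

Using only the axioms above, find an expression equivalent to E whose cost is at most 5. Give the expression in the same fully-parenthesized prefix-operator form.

(1 | b)   [cost 5]

(1) ((b | b) & 1)  =[and_true →]=  (b | b)    ⊢ ((1 | (b | b)) & (1 | (b | b)))
(2) ((1 | (b | b)) & (1 | (b | b)))  =[and_idem →]=  (1 | (b | b))
(3) (b | b)  =[or_idem →]=  b    ⊢ cost 5, within 5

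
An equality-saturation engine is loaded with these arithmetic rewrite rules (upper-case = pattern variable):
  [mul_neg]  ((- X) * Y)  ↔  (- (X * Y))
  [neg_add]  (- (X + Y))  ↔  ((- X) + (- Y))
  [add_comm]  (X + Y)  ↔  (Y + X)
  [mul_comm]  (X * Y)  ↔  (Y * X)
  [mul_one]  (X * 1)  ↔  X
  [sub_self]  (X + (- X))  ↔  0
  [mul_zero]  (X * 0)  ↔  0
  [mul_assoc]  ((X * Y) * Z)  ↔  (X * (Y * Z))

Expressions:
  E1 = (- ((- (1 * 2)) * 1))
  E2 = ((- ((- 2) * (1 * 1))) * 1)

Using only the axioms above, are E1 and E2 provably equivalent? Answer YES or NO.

YES

(1) (1 * 2)  =[mul_comm →]=  (2 * 1)    ⊢ (- ((- (2 * 1)) * 1))
(2) ((- (2 * 1)) * 1)  =[mul_one →]=  (- (2 * 1))    ⊢ (- (- (2 * 1)))
(3) (2 * 1)  =[mul_one →]=  2    ⊢ (- (- 2))
(4) (- (- 2))  =[mul_one ←]=  ((- (- 2)) * 1)
(5) (- 2)  =[mul_one ←]=  ((- 2) * 1)    ⊢ ((- ((- 2) * 1)) * 1)
(6) 1  =[mul_one ←]=  (1 * 1)    ⊢ E2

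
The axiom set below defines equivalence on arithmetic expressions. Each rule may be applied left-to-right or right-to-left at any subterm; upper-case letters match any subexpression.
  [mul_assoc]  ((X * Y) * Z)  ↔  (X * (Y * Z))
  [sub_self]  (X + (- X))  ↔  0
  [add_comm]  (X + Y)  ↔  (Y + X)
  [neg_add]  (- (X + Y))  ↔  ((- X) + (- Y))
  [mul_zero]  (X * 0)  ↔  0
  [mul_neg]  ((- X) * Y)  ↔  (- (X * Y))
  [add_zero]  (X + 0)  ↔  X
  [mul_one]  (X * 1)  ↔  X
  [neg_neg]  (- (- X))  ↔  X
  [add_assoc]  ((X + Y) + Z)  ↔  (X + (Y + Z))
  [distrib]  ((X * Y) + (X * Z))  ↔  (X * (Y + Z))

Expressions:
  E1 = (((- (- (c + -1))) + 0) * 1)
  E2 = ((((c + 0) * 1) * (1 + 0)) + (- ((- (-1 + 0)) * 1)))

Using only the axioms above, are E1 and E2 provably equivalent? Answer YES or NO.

(1) (- (- (c + -1)))  =[neg_neg →]=  (c + -1)    ⊢ (((c + -1) + 0) * 1)
(2) (((c + -1) + 0) * 1)  =[mul_one →]=  ((c + -1) + 0)
(3) ((c + -1) + 0)  =[add_zero →]=  (c + -1)
(4) c  =[mul_one ←]=  (c * 1)    ⊢ ((c * 1) + -1)
(5) c  =[mul_one ←]=  (c * 1)    ⊢ (((c * 1) * 1) + -1)
(6) -1  =[neg_neg ←]=  (- (- -1))    ⊢ (((c * 1) * 1) + (- (- -1)))
(7) 1  =[add_zero ←]=  (1 + 0)    ⊢ (((c * 1) * (1 + 0)) + (- (- -1)))
(8) -1  =[add_zero ←]=  (-1 + 0)    ⊢ (((c * 1) * (1 + 0)) + (- (- (-1 + 0))))
(9) c  =[add_zero ←]=  (c + 0)    ⊢ ((((c + 0) * 1) * (1 + 0)) + (- (- (-1 + 0))))
(10) (- (-1 + 0))  =[mul_one ←]=  ((- (-1 + 0)) * 1)    ⊢ E2

YES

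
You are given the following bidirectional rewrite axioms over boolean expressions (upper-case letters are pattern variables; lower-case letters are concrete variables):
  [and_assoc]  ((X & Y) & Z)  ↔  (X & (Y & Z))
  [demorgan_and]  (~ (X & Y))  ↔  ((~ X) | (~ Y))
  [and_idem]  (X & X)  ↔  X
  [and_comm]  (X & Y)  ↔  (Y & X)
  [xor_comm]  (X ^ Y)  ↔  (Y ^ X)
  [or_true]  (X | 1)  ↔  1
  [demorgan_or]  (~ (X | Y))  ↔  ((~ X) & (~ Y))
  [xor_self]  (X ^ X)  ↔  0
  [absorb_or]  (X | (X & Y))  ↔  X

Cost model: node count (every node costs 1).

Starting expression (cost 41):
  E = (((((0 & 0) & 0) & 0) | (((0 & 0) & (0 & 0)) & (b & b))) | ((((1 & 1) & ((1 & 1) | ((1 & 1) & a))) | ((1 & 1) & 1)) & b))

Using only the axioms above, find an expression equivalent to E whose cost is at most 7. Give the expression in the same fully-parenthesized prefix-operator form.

((0 & 0) | (1 & b))   [cost 7]

1. [absorb_or →] ((1 & 1) | ((1 & 1) & a))  →  (1 & 1);  E = (((((0 & 0) & 0) & 0) | (((0 & 0) & (0 & 0)) & (b & b))) | ((((1 & 1) & (1 & 1)) | ((1 & 1) & 1)) & b))
2. [and_idem →] (b & b)  →  b;  E = (((((0 & 0) & 0) & 0) | (((0 & 0) & (0 & 0)) & b)) | ((((1 & 1) & (1 & 1)) | ((1 & 1) & 1)) & b))
3. [and_idem →] (1 & 1)  →  1;  E = (((((0 & 0) & 0) & 0) | (((0 & 0) & (0 & 0)) & b)) | ((((1 & 1) & 1) | ((1 & 1) & 1)) & b))
4. [and_idem →] (1 & 1)  →  1;  E = (((((0 & 0) & 0) & 0) | (((0 & 0) & (0 & 0)) & b)) | (((1 & 1) | ((1 & 1) & 1)) & b))
5. [absorb_or →] ((1 & 1) | ((1 & 1) & 1))  →  (1 & 1);  E = (((((0 & 0) & 0) & 0) | (((0 & 0) & (0 & 0)) & b)) | ((1 & 1) & b))
6. [and_assoc →] (((0 & 0) & 0) & 0)  →  ((0 & 0) & (0 & 0));  E = ((((0 & 0) & (0 & 0)) | (((0 & 0) & (0 & 0)) & b)) | ((1 & 1) & b))
7. [absorb_or →] (((0 & 0) & (0 & 0)) | (((0 & 0) & (0 & 0)) & b))  →  ((0 & 0) & (0 & 0));  E = (((0 & 0) & (0 & 0)) | ((1 & 1) & b))
8. [and_idem →] ((0 & 0) & (0 & 0))  →  (0 & 0);  E = ((0 & 0) | ((1 & 1) & b))
9. [and_idem →] (1 & 1)  →  1;  cost 7 ≤ 7, done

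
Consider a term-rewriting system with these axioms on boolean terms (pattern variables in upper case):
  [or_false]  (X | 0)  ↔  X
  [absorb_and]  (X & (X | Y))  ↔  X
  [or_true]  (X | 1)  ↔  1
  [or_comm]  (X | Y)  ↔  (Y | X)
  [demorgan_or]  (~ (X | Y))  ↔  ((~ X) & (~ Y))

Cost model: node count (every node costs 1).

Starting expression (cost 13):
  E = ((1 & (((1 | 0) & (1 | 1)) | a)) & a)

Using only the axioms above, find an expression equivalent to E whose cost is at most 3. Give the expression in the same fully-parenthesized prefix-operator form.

1. [or_false →] (1 | 0)  →  1;  E = ((1 & ((1 & (1 | 1)) | a)) & a)
2. [absorb_and →] (1 & (1 | 1))  →  1;  E = ((1 & (1 | a)) & a)
3. [absorb_and →] (1 & (1 | a))  →  1;  cost 3 ≤ 3, done

(1 & a)   [cost 3]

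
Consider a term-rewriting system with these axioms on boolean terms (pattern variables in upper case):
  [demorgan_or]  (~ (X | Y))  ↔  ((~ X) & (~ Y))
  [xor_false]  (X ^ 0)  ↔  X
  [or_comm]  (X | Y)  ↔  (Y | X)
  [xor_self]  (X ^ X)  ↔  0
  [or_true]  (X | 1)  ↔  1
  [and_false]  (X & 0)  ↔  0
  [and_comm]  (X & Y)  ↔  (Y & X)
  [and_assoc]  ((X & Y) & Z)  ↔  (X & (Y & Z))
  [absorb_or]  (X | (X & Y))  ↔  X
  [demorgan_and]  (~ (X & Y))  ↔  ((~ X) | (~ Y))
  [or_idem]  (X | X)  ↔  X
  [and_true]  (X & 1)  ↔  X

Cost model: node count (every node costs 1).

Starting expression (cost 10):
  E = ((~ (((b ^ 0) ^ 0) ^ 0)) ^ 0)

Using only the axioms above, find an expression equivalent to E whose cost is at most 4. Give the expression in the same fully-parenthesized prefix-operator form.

step 1: xor_false (→) rewrites (((b ^ 0) ^ 0) ^ 0) into ((b ^ 0) ^ 0), now ((~ ((b ^ 0) ^ 0)) ^ 0)
step 2: xor_false (→) rewrites (b ^ 0) into b, now ((~ (b ^ 0)) ^ 0)
step 3: xor_false (→) rewrites ((~ (b ^ 0)) ^ 0) into (~ (b ^ 0)), reaching cost 4 (bound 4)

(~ (b ^ 0))   [cost 4]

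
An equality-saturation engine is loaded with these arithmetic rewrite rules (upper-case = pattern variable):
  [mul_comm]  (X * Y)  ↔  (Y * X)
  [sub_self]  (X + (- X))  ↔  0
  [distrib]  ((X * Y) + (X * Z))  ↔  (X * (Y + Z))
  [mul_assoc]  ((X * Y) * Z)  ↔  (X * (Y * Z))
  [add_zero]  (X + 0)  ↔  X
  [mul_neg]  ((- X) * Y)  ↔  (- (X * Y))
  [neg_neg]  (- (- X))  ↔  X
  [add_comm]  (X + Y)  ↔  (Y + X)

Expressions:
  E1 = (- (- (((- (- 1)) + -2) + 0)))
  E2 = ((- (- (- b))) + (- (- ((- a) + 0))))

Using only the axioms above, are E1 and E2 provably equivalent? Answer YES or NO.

Every axiom is a valid identity, so a rewrite proof would force E1 and E2 to agree under every assignment.
At a=0, b=0: E1 = -1 but E2 = 0; they differ, so no derivation exists.

NO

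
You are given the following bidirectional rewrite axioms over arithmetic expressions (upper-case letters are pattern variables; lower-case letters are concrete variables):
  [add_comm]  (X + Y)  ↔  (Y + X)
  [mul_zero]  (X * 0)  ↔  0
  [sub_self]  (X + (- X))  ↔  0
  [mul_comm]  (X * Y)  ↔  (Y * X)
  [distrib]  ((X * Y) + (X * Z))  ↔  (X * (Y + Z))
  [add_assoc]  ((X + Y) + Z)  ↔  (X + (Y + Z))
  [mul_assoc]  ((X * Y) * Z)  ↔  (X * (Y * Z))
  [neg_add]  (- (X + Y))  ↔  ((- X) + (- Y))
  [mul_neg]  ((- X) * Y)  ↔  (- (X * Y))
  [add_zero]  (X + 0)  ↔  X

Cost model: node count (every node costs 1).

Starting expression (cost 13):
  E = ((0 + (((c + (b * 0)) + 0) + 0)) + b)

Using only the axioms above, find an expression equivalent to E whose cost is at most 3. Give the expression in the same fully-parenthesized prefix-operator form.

(c + b)   [cost 3]

(1) (b * 0)  =[mul_zero →]=  0    ⊢ ((0 + (((c + 0) + 0) + 0)) + b)
(2) (c + 0)  =[add_zero →]=  c    ⊢ ((0 + ((c + 0) + 0)) + b)
(3) ((c + 0) + 0)  =[add_zero →]=  (c + 0)    ⊢ ((0 + (c + 0)) + b)
(4) (0 + (c + 0))  =[add_comm →]=  ((c + 0) + 0)    ⊢ (((c + 0) + 0) + b)
(5) (c + 0)  =[add_zero →]=  c    ⊢ ((c + 0) + b)
(6) (c + 0)  =[add_zero →]=  c    ⊢ cost 3, within 3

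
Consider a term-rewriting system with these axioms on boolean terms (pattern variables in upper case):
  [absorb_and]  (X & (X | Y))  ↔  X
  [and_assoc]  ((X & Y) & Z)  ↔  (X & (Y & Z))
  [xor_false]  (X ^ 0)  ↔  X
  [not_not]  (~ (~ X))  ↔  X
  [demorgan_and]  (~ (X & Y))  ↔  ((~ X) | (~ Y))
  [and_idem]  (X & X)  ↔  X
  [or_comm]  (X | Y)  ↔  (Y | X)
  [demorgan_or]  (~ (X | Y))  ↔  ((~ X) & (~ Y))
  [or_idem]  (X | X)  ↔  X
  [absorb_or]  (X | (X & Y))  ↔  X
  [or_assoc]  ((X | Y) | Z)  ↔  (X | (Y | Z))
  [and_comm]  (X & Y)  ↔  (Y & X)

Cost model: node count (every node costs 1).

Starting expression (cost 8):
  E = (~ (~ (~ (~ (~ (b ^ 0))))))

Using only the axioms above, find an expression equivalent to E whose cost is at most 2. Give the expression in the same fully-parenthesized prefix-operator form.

(~ b)   [cost 2]

(1) (~ (~ (b ^ 0)))  =[not_not →]=  (b ^ 0)    ⊢ (~ (~ (~ (b ^ 0))))
(2) (b ^ 0)  =[xor_false →]=  b    ⊢ (~ (~ (~ b)))
(3) (~ (~ (~ b)))  =[not_not →]=  (~ b)    ⊢ cost 2, within 2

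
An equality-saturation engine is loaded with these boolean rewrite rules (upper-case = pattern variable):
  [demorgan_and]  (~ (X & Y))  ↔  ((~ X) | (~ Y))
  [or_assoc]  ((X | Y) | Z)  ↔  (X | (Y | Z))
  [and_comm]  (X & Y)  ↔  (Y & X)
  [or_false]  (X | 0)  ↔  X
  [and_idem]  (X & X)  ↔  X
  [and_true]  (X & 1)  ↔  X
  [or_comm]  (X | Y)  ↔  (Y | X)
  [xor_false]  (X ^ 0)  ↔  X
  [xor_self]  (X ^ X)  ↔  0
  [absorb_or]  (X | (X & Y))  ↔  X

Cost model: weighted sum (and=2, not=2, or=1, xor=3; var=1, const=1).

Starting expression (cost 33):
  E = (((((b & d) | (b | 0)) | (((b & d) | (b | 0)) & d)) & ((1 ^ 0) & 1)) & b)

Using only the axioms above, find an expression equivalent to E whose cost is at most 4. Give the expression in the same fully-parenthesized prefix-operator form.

(b & b)   [cost 4]

step 1: absorb_or (→) rewrites (((b & d) | (b | 0)) | (((b & d) | (b | 0)) & d)) into ((b & d) | (b | 0)), now ((((b & d) | (b | 0)) & ((1 ^ 0) & 1)) & b)
step 2: and_true (→) rewrites ((1 ^ 0) & 1) into (1 ^ 0), now ((((b & d) | (b | 0)) & (1 ^ 0)) & b)
step 3: or_comm (→) rewrites ((b & d) | (b | 0)) into ((b | 0) | (b & d)), now ((((b | 0) | (b & d)) & (1 ^ 0)) & b)
step 4: or_false (→) rewrites (b | 0) into b, now (((b | (b & d)) & (1 ^ 0)) & b)
step 5: absorb_or (→) rewrites (b | (b & d)) into b, now ((b & (1 ^ 0)) & b)
step 6: xor_false (→) rewrites (1 ^ 0) into 1, now ((b & 1) & b)
step 7: and_true (→) rewrites (b & 1) into b, reaching cost 4 (bound 4)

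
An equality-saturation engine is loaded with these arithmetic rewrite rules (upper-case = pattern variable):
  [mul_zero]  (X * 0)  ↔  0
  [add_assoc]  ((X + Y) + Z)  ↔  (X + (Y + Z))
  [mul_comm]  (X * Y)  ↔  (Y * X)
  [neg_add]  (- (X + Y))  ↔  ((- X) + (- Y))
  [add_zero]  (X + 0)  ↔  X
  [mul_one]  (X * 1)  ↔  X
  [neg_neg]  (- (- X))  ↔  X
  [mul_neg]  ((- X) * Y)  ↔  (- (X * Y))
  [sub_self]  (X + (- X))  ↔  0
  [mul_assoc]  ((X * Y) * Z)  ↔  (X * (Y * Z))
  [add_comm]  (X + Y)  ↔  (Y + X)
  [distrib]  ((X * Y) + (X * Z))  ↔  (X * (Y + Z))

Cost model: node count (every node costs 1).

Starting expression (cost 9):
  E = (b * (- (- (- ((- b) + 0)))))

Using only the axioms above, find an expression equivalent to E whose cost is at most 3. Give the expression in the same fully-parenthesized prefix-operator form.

step 1: add_zero (→) rewrites ((- b) + 0) into (- b), now (b * (- (- (- (- b)))))
step 2: neg_neg (→) rewrites (- (- b)) into b, now (b * (- (- b)))
step 3: neg_neg (→) rewrites (- (- b)) into b, reaching cost 3 (bound 3)

(b * b)   [cost 3]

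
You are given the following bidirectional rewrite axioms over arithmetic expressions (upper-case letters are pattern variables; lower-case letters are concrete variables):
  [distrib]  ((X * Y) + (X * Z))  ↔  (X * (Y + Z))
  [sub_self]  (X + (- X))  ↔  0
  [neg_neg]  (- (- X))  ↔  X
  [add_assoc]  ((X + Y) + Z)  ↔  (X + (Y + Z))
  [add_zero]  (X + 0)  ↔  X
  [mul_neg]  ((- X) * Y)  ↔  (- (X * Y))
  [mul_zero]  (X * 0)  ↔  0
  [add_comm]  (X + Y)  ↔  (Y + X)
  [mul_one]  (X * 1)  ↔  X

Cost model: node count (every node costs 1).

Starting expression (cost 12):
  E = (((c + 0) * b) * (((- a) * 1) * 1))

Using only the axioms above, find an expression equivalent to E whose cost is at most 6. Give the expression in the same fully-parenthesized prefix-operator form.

((c * b) * (- a))   [cost 6]

(1) ((- a) * 1)  =[mul_one →]=  (- a)    ⊢ (((c + 0) * b) * ((- a) * 1))
(2) (c + 0)  =[add_zero →]=  c    ⊢ ((c * b) * ((- a) * 1))
(3) ((- a) * 1)  =[mul_one →]=  (- a)    ⊢ cost 6, within 6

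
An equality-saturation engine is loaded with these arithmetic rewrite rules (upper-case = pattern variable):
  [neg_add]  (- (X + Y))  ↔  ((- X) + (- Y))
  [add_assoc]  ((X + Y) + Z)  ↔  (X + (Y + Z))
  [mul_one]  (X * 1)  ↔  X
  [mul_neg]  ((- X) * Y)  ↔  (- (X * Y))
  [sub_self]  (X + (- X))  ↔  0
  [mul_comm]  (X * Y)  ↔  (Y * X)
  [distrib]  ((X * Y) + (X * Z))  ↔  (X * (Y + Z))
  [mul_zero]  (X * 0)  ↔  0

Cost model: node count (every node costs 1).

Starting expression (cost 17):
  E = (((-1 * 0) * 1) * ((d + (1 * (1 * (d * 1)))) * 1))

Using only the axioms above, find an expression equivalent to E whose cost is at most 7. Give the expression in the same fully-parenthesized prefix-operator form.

((-1 * 0) * (d + d))   [cost 7]

step 1: mul_one (→) rewrites ((d + (1 * (1 * (d * 1)))) * 1) into (d + (1 * (1 * (d * 1)))), now (((-1 * 0) * 1) * (d + (1 * (1 * (d * 1)))))
step 2: mul_one (→) rewrites (d * 1) into d, now (((-1 * 0) * 1) * (d + (1 * (1 * d))))
step 3: mul_comm (→) rewrites (1 * d) into (d * 1), now (((-1 * 0) * 1) * (d + (1 * (d * 1))))
step 4: mul_comm (→) rewrites (1 * (d * 1)) into ((d * 1) * 1), now (((-1 * 0) * 1) * (d + ((d * 1) * 1)))
step 5: mul_one (→) rewrites ((d * 1) * 1) into (d * 1), now (((-1 * 0) * 1) * (d + (d * 1)))
step 6: mul_one (→) rewrites (d * 1) into d, now (((-1 * 0) * 1) * (d + d))
step 7: mul_one (→) rewrites ((-1 * 0) * 1) into (-1 * 0), reaching cost 7 (bound 7)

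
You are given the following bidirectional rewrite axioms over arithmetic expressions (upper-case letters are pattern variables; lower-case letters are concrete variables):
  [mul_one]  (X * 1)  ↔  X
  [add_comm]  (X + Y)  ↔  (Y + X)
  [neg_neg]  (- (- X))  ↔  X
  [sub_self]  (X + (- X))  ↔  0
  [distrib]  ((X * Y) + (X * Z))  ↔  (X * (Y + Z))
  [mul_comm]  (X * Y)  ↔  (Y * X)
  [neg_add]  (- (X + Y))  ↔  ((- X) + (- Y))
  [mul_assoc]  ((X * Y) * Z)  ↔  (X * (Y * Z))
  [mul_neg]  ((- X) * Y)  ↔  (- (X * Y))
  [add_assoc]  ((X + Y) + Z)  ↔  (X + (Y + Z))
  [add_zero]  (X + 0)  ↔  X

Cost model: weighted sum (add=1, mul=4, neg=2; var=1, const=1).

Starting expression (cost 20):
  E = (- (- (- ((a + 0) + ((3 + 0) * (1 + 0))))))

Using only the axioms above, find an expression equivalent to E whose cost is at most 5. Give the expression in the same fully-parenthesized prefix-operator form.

step 1: neg_neg (→) rewrites (- (- (- ((a + 0) + ((3 + 0) * (1 + 0)))))) into (- ((a + 0) + ((3 + 0) * (1 + 0))))
step 2: add_zero (→) rewrites (3 + 0) into 3, now (- ((a + 0) + (3 * (1 + 0))))
step 3: add_zero (→) rewrites (1 + 0) into 1, now (- ((a + 0) + (3 * 1)))
step 4: add_zero (→) rewrites (a + 0) into a, now (- (a + (3 * 1)))
step 5: mul_one (→) rewrites (3 * 1) into 3, reaching cost 5 (bound 5)

(- (a + 3))   [cost 5]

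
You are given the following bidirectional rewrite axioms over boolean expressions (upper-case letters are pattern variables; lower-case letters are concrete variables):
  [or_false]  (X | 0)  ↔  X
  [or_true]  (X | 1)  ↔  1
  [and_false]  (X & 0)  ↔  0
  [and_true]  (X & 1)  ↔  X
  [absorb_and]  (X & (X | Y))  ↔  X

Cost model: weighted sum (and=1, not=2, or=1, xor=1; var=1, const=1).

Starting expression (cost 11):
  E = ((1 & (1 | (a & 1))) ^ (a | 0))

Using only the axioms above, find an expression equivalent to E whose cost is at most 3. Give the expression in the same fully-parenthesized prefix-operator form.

(1 ^ a)   [cost 3]

1. [and_true →] (a & 1)  →  a;  E = ((1 & (1 | a)) ^ (a | 0))
2. [absorb_and →] (1 & (1 | a))  →  1;  E = (1 ^ (a | 0))
3. [or_false →] (a | 0)  →  a;  cost 3 ≤ 3, done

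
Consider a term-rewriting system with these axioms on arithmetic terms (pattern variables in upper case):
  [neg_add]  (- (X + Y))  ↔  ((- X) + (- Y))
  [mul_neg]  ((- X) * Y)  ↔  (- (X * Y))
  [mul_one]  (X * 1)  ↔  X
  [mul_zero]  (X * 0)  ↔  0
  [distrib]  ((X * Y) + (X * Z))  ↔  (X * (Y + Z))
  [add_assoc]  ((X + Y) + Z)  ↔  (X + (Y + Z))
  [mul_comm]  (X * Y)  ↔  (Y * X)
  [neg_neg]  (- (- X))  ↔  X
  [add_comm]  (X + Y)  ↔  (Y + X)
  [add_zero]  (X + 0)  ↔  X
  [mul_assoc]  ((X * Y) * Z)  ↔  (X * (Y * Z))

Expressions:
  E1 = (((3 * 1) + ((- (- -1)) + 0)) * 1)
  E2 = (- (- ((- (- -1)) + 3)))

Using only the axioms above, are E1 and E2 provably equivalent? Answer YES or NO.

1. [add_zero →] ((- (- -1)) + 0)  →  (- (- -1));  E1 = (((3 * 1) + (- (- -1))) * 1)
2. [mul_one →] (((3 * 1) + (- (- -1))) * 1)  →  ((3 * 1) + (- (- -1)))
3. [neg_neg →] (- (- -1))  →  -1;  E1 = ((3 * 1) + -1)
4. [mul_one →] (3 * 1)  →  3;  E1 = (3 + -1)
5. [add_comm →] (3 + -1)  →  (-1 + 3)
6. [neg_neg ←] -1  →  (- (- -1));  E1 = ((- (- -1)) + 3)
7. [neg_neg ←] ((- (- -1)) + 3)  →  (- (- ((- (- -1)) + 3)));  this is E2

YES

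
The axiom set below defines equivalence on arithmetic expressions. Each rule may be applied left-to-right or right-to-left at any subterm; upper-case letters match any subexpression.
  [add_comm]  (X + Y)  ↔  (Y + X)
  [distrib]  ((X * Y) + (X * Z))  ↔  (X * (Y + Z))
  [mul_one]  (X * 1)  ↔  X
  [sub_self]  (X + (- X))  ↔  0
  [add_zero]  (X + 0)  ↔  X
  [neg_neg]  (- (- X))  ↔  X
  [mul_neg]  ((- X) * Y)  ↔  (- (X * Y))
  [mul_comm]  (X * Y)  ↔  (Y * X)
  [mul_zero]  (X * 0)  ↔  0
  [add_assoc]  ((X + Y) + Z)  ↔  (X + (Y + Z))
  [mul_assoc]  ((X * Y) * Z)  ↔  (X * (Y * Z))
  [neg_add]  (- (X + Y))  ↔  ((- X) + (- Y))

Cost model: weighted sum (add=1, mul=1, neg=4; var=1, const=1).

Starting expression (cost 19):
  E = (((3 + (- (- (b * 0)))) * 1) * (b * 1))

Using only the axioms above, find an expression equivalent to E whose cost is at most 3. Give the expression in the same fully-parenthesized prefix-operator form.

step 1: neg_neg (→) rewrites (- (- (b * 0))) into (b * 0), now (((3 + (b * 0)) * 1) * (b * 1))
step 2: mul_one (→) rewrites (b * 1) into b, now (((3 + (b * 0)) * 1) * b)
step 3: mul_zero (→) rewrites (b * 0) into 0, now (((3 + 0) * 1) * b)
step 4: mul_one (→) rewrites ((3 + 0) * 1) into (3 + 0), now ((3 + 0) * b)
step 5: add_zero (→) rewrites (3 + 0) into 3, reaching cost 3 (bound 3)

(3 * b)   [cost 3]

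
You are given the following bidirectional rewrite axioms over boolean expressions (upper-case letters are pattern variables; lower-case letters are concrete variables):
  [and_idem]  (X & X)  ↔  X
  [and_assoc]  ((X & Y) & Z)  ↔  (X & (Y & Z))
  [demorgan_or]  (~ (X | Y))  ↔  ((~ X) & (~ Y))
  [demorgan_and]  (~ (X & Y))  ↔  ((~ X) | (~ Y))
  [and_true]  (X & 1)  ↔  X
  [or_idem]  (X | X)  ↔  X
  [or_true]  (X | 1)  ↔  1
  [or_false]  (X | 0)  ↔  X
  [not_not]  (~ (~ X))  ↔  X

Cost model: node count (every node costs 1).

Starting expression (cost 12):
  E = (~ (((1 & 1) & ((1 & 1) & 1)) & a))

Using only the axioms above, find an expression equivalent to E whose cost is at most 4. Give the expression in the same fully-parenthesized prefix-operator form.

(~ (1 & a))   [cost 4]

1. [and_true →] (1 & 1)  →  1;  E = (~ (((1 & 1) & (1 & 1)) & a))
2. [and_idem →] ((1 & 1) & (1 & 1))  →  (1 & 1);  E = (~ ((1 & 1) & a))
3. [and_true →] (1 & 1)  →  1;  cost 4 ≤ 4, done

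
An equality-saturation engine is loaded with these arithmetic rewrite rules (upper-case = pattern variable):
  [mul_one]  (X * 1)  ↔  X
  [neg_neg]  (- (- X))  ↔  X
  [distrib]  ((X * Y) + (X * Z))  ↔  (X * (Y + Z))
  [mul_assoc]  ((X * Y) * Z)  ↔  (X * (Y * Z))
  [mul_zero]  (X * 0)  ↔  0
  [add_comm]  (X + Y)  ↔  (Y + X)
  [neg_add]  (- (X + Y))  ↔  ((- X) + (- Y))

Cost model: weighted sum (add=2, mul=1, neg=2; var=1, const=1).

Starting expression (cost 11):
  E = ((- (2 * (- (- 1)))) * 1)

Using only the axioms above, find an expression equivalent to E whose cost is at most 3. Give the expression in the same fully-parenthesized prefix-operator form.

(- 2)   [cost 3]

(1) ((- (2 * (- (- 1)))) * 1)  =[mul_one →]=  (- (2 * (- (- 1))))
(2) (- (- 1))  =[neg_neg →]=  1    ⊢ (- (2 * 1))
(3) (2 * 1)  =[mul_one →]=  2    ⊢ cost 3, within 3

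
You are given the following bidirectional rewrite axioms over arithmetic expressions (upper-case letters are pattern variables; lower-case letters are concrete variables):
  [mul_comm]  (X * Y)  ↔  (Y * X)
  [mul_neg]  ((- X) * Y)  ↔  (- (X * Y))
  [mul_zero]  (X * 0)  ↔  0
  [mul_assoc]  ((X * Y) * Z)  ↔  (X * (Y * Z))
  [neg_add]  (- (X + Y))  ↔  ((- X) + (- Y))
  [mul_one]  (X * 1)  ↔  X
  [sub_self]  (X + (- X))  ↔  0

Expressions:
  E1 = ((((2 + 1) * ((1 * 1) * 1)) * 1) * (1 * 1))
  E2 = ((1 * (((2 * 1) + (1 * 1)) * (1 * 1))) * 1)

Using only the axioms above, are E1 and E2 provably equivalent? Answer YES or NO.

YES

1. [mul_one →] (1 * 1)  →  1;  E1 = ((((2 + 1) * (1 * 1)) * 1) * (1 * 1))
2. [mul_one →] (1 * 1)  →  1;  E1 = ((((2 + 1) * (1 * 1)) * 1) * 1)
3. [mul_one →] (1 * 1)  →  1;  E1 = ((((2 + 1) * 1) * 1) * 1)
4. [mul_one →] ((2 + 1) * 1)  →  (2 + 1);  E1 = (((2 + 1) * 1) * 1)
5. [mul_one ←] 1  →  (1 * 1);  E1 = (((2 + 1) * (1 * 1)) * 1)
6. [mul_comm →] (((2 + 1) * (1 * 1)) * 1)  →  (1 * ((2 + 1) * (1 * 1)))
7. [mul_one ←] 2  →  (2 * 1);  E1 = (1 * (((2 * 1) + 1) * (1 * 1)))
8. [mul_one ←] 1  →  (1 * 1);  E1 = (1 * (((2 * 1) + (1 * 1)) * (1 * 1)))
9. [mul_one ←] (1 * (((2 * 1) + (1 * 1)) * (1 * 1)))  →  ((1 * (((2 * 1) + (1 * 1)) * (1 * 1))) * 1);  this is E2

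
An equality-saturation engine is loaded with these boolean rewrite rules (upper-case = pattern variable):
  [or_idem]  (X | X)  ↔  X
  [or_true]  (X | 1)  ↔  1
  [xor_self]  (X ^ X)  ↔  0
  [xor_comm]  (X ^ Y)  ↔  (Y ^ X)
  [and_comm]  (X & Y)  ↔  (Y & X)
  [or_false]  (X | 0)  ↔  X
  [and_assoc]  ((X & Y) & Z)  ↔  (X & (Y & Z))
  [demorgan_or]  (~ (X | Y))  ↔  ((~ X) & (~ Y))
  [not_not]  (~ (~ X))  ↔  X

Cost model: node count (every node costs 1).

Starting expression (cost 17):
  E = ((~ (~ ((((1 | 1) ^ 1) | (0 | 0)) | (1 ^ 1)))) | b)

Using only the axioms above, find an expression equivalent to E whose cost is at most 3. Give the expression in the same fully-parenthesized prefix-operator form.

1. [not_not →] (~ (~ ((((1 | 1) ^ 1) | (0 | 0)) | (1 ^ 1))))  →  ((((1 | 1) ^ 1) | (0 | 0)) | (1 ^ 1));  E = (((((1 | 1) ^ 1) | (0 | 0)) | (1 ^ 1)) | b)
2. [or_idem →] (1 | 1)  →  1;  E = ((((1 ^ 1) | (0 | 0)) | (1 ^ 1)) | b)
3. [or_false →] (0 | 0)  →  0;  E = ((((1 ^ 1) | 0) | (1 ^ 1)) | b)
4. [or_false →] ((1 ^ 1) | 0)  →  (1 ^ 1);  E = (((1 ^ 1) | (1 ^ 1)) | b)
5. [or_idem →] ((1 ^ 1) | (1 ^ 1))  →  (1 ^ 1);  E = ((1 ^ 1) | b)
6. [xor_self →] (1 ^ 1)  →  0;  cost 3 ≤ 3, done

(0 | b)   [cost 3]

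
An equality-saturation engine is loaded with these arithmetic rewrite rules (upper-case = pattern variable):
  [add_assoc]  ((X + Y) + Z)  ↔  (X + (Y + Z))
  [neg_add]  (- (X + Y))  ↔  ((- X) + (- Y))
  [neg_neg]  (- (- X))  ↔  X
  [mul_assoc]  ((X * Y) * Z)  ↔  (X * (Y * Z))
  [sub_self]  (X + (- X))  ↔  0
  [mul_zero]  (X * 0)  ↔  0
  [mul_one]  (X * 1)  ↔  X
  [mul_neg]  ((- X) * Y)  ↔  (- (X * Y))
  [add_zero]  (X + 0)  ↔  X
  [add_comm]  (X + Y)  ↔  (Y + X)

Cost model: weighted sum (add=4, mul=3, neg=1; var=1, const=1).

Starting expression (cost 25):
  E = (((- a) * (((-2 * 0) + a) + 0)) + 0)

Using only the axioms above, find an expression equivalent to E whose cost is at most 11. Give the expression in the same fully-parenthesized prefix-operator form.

((- a) * (0 + a))   [cost 11]

step 1: add_zero (→) rewrites (((- a) * (((-2 * 0) + a) + 0)) + 0) into ((- a) * (((-2 * 0) + a) + 0))
step 2: mul_zero (→) rewrites (-2 * 0) into 0, now ((- a) * ((0 + a) + 0))
step 3: add_zero (→) rewrites ((0 + a) + 0) into (0 + a), reaching cost 11 (bound 11)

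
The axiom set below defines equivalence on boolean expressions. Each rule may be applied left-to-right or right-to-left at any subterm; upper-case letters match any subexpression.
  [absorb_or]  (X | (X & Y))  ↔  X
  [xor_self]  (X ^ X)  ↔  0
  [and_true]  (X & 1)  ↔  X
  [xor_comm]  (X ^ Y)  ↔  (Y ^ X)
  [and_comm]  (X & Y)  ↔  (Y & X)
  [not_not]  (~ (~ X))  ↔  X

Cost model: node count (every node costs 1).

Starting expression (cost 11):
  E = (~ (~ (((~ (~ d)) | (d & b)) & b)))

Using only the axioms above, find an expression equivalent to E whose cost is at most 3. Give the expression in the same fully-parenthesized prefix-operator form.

(1) (~ (~ d))  =[not_not →]=  d    ⊢ (~ (~ ((d | (d & b)) & b)))
(2) (d | (d & b))  =[absorb_or →]=  d    ⊢ (~ (~ (d & b)))
(3) (~ (~ (d & b)))  =[not_not →]=  (d & b)    ⊢ cost 3, within 3

(d & b)   [cost 3]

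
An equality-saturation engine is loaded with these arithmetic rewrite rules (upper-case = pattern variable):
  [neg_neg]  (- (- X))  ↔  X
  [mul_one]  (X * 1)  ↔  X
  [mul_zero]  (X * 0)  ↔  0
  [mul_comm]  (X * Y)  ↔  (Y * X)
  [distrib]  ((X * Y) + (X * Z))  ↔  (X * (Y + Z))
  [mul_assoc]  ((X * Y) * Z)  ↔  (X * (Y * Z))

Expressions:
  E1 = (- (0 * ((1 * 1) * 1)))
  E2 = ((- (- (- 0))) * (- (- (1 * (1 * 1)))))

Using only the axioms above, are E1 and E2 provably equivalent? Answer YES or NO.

1. [mul_one →] (1 * 1)  →  1;  E1 = (- (0 * (1 * 1)))
2. [mul_one →] (1 * 1)  →  1;  E1 = (- (0 * 1))
3. [mul_one →] (0 * 1)  →  0;  E1 = (- 0)
4. [mul_one ←] (- 0)  →  ((- 0) * 1)
5. [mul_one ←] 1  →  (1 * 1);  E1 = ((- 0) * (1 * 1))
6. [neg_neg ←] 0  →  (- (- 0));  E1 = ((- (- (- 0))) * (1 * 1))
7. [neg_neg ←] (1 * 1)  →  (- (- (1 * 1)));  E1 = ((- (- (- 0))) * (- (- (1 * 1))))
8. [mul_one ←] 1  →  (1 * 1);  this is E2

YES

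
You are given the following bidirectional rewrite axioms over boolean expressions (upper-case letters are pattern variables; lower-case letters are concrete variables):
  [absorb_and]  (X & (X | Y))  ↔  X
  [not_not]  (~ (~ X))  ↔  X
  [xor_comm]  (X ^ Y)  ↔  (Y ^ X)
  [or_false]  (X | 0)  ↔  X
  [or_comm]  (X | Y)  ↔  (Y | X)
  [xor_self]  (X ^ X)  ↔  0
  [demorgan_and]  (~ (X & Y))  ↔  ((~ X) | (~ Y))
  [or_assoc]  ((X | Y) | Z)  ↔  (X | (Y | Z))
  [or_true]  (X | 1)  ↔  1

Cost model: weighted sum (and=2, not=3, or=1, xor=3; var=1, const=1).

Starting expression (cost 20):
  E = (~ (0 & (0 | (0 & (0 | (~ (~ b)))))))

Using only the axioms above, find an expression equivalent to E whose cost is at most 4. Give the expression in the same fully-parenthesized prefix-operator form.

1. [not_not →] (~ (~ b))  →  b;  E = (~ (0 & (0 | (0 & (0 | b)))))
2. [absorb_and →] (0 & (0 | b))  →  0;  E = (~ (0 & (0 | 0)))
3. [absorb_and →] (0 & (0 | 0))  →  0;  cost 4 ≤ 4, done

(~ 0)   [cost 4]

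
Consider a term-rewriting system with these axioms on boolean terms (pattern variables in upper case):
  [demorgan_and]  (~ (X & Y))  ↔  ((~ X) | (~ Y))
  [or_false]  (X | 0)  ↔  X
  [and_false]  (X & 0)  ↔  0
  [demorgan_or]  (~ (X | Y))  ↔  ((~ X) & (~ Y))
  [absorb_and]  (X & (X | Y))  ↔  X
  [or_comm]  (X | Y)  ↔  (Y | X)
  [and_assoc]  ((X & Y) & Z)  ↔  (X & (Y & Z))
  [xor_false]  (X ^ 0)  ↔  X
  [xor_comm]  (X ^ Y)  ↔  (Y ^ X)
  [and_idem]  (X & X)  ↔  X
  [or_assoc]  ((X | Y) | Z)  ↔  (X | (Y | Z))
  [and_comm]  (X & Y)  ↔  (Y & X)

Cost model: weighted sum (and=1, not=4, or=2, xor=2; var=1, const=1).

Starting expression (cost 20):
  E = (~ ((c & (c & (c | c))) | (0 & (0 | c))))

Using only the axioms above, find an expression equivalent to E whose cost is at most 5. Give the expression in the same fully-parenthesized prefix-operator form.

(~ c)   [cost 5]

1. [absorb_and →] (c & (c | c))  →  c;  E = (~ ((c & c) | (0 & (0 | c))))
2. [absorb_and →] (0 & (0 | c))  →  0;  E = (~ ((c & c) | 0))
3. [or_false →] ((c & c) | 0)  →  (c & c);  E = (~ (c & c))
4. [and_idem →] (c & c)  →  c;  cost 5 ≤ 5, done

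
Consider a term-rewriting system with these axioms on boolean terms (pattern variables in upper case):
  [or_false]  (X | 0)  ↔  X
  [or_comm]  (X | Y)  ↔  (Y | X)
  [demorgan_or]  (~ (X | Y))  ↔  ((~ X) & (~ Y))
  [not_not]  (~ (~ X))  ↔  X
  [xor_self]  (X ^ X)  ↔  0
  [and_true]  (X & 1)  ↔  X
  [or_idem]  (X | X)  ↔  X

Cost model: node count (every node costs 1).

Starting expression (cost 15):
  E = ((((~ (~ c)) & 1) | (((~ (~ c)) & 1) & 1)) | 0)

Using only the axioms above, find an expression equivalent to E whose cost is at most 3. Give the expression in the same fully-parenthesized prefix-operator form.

(~ (~ c))   [cost 3]

(1) ((((~ (~ c)) & 1) | (((~ (~ c)) & 1) & 1)) | 0)  =[or_false →]=  (((~ (~ c)) & 1) | (((~ (~ c)) & 1) & 1))
(2) (((~ (~ c)) & 1) & 1)  =[and_true →]=  ((~ (~ c)) & 1)    ⊢ (((~ (~ c)) & 1) | ((~ (~ c)) & 1))
(3) (((~ (~ c)) & 1) | ((~ (~ c)) & 1))  =[or_idem →]=  ((~ (~ c)) & 1)
(4) ((~ (~ c)) & 1)  =[and_true →]=  (~ (~ c))    ⊢ cost 3, within 3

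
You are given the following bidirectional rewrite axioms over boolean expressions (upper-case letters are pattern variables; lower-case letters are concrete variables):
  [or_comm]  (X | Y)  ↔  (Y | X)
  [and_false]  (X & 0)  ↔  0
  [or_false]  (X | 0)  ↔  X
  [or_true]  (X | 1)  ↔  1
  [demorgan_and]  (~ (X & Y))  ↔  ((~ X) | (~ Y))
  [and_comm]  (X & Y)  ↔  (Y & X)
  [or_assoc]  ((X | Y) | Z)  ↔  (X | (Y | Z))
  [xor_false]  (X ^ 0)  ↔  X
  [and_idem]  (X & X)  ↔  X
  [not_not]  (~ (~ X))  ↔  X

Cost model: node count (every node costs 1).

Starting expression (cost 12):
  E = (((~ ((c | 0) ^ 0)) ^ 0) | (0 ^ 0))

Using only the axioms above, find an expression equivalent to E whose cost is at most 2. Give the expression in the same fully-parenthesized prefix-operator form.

(~ c)   [cost 2]

1. [xor_false →] ((c | 0) ^ 0)  →  (c | 0);  E = (((~ (c | 0)) ^ 0) | (0 ^ 0))
2. [or_false →] (c | 0)  →  c;  E = (((~ c) ^ 0) | (0 ^ 0))
3. [xor_false →] ((~ c) ^ 0)  →  (~ c);  E = ((~ c) | (0 ^ 0))
4. [xor_false →] (0 ^ 0)  →  0;  E = ((~ c) | 0)
5. [or_false →] ((~ c) | 0)  →  (~ c);  cost 2 ≤ 2, done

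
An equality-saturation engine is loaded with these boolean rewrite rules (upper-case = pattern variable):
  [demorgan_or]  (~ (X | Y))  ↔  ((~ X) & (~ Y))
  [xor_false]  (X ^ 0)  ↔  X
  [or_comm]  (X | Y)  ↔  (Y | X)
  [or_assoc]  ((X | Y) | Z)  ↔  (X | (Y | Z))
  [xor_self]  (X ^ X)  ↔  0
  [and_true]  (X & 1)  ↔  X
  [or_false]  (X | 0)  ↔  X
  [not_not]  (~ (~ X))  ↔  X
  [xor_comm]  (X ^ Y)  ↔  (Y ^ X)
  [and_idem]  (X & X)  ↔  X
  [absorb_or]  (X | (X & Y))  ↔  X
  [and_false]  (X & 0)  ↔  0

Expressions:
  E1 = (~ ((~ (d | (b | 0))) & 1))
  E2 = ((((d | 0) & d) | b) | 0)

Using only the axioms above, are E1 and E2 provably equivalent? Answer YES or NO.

YES

(1) ((~ (d | (b | 0))) & 1)  =[and_true →]=  (~ (d | (b | 0)))    ⊢ (~ (~ (d | (b | 0))))
(2) (~ (~ (d | (b | 0))))  =[not_not →]=  (d | (b | 0))
(3) (b | 0)  =[or_false →]=  b    ⊢ (d | b)
(4) d  =[and_idem ←]=  (d & d)    ⊢ ((d & d) | b)
(5) ((d & d) | b)  =[or_false ←]=  (((d & d) | b) | 0)
(6) d  =[or_false ←]=  (d | 0)    ⊢ E2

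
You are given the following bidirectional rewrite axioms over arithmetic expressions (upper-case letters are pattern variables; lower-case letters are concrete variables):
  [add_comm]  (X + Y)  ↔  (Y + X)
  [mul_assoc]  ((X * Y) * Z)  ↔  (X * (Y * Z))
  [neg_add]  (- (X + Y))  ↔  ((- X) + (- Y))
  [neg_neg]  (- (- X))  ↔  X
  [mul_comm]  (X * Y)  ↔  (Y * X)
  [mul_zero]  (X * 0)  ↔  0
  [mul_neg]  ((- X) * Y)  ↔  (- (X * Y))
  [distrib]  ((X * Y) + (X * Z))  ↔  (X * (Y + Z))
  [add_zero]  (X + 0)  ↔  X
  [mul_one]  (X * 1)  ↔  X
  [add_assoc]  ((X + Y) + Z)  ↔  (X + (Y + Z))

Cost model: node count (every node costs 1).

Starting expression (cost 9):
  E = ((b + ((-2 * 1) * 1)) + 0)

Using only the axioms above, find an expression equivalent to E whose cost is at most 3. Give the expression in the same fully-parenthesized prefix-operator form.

step 1: add_zero (→) rewrites ((b + ((-2 * 1) * 1)) + 0) into (b + ((-2 * 1) * 1))
step 2: mul_one (→) rewrites ((-2 * 1) * 1) into (-2 * 1), now (b + (-2 * 1))
step 3: mul_one (→) rewrites (-2 * 1) into -2, reaching cost 3 (bound 3)

(b + -2)   [cost 3]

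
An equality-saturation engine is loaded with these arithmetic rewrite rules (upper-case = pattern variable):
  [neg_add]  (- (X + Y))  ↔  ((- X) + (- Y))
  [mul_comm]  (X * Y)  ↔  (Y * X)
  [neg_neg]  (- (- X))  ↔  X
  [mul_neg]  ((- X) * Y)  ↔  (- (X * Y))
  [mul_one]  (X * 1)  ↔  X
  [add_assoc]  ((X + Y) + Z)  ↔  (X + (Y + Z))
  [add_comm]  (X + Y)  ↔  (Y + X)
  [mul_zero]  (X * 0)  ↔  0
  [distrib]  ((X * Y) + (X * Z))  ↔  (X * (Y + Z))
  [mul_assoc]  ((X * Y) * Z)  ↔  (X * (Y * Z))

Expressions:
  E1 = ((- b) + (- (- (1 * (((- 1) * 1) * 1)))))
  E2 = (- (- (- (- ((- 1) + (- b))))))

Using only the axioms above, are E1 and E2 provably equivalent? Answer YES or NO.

(1) (- (- (1 * (((- 1) * 1) * 1))))  =[neg_neg →]=  (1 * (((- 1) * 1) * 1))    ⊢ ((- b) + (1 * (((- 1) * 1) * 1)))
(2) (1 * (((- 1) * 1) * 1))  =[mul_comm →]=  ((((- 1) * 1) * 1) * 1)    ⊢ ((- b) + ((((- 1) * 1) * 1) * 1))
(3) ((- 1) * 1)  =[mul_one →]=  (- 1)    ⊢ ((- b) + (((- 1) * 1) * 1))
(4) (((- 1) * 1) * 1)  =[mul_one →]=  ((- 1) * 1)    ⊢ ((- b) + ((- 1) * 1))
(5) ((- 1) * 1)  =[mul_one →]=  (- 1)    ⊢ ((- b) + (- 1))
(6) ((- b) + (- 1))  =[add_comm →]=  ((- 1) + (- b))
(7) ((- 1) + (- b))  =[neg_neg ←]=  (- (- ((- 1) + (- b))))
(8) (- ((- 1) + (- b)))  =[neg_neg ←]=  (- (- (- ((- 1) + (- b)))))    ⊢ E2

YES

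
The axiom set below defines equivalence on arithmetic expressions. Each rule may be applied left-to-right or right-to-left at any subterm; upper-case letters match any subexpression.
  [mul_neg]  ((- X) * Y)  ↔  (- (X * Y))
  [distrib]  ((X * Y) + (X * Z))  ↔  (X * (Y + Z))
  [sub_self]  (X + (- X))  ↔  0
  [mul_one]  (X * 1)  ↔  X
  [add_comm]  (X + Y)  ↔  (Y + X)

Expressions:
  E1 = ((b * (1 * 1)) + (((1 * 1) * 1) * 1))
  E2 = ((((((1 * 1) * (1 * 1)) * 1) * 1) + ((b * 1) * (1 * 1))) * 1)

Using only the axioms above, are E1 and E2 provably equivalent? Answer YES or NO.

YES

(1) (((1 * 1) * 1) * 1)  =[mul_one →]=  ((1 * 1) * 1)    ⊢ ((b * (1 * 1)) + ((1 * 1) * 1))
(2) (1 * 1)  =[mul_one →]=  1    ⊢ ((b * 1) + ((1 * 1) * 1))
(3) (b * 1)  =[mul_one →]=  b    ⊢ (b + ((1 * 1) * 1))
(4) (1 * 1)  =[mul_one →]=  1    ⊢ (b + (1 * 1))
(5) (1 * 1)  =[mul_one →]=  1    ⊢ (b + 1)
(6) b  =[mul_one ←]=  (b * 1)    ⊢ ((b * 1) + 1)
(7) 1  =[mul_one ←]=  (1 * 1)    ⊢ ((b * 1) + (1 * 1))
(8) 1  =[mul_one ←]=  (1 * 1)    ⊢ ((b * (1 * 1)) + (1 * 1))
(9) ((b * (1 * 1)) + (1 * 1))  =[add_comm →]=  ((1 * 1) + (b * (1 * 1)))
(10) (1 * 1)  =[mul_one ←]=  ((1 * 1) * 1)    ⊢ (((1 * 1) * 1) + (b * (1 * 1)))
(11) (1 * 1)  =[mul_one ←]=  ((1 * 1) * 1)    ⊢ ((((1 * 1) * 1) * 1) + (b * (1 * 1)))
(12) (1 * 1)  =[mul_one ←]=  ((1 * 1) * 1)    ⊢ (((((1 * 1) * 1) * 1) * 1) + (b * (1 * 1)))
(13) 1  =[mul_one ←]=  (1 * 1)    ⊢ (((((1 * 1) * (1 * 1)) * 1) * 1) + (b * (1 * 1)))
(14) b  =[mul_one ←]=  (b * 1)    ⊢ (((((1 * 1) * (1 * 1)) * 1) * 1) + ((b * 1) * (1 * 1)))
(15) (((((1 * 1) * (1 * 1)) * 1) * 1) + ((b * 1) * (1 * 1)))  =[mul_one ←]=  ((((((1 * 1) * (1 * 1)) * 1) * 1) + ((b * 1) * (1 * 1))) * 1)    ⊢ E2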